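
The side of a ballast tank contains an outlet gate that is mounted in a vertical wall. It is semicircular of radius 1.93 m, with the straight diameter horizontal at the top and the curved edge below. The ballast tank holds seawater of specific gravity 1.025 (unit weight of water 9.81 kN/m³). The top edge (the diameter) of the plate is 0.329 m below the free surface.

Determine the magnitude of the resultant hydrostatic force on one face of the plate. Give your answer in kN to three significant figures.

γ = 1.025 × 9.81 = 10.05525 kN/m³.
The centroid of a semicircle lies 4r/(3π) = 0.819117 m from the diameter, here below the top edge, so the centroid depth is h_c = 0.329 + 0.819117 = 1.14812 m.
A = πr²/2 = π × 1.93²/2 = 5.85106 m².
Resultant F = γ·h_c·A = 10.05525 × 1.14812 × 5.85106 = 67.5483 kN.

F ≈ 67.5 kN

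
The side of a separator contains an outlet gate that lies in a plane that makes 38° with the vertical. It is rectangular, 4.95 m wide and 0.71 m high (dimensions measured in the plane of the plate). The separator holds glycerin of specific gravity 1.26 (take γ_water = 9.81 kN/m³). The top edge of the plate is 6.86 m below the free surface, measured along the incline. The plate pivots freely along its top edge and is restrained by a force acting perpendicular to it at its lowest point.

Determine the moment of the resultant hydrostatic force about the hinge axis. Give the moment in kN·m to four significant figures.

γ = 1.26 × 9.81 = 12.3606 kN/m³.
The plate makes 38° with the vertical, i.e. θ = 90° − 38° = 52° to the horizontal. Measuring y along the incline from the free-surface line, vertical depth h = y·sinθ with sinθ = 0.788011.
The centroid lies 0.71/2 = 0.355 m below the top edge, so y_c = 6.86 + 0.355 = 7.215 m and h_c = 7.215 × 0.788011 = 5.6855 m.
A = 4.95 × 0.71 = 3.5145 m².
Resultant F = γ·h_c·A = 12.3606 × 5.6855 × 3.5145 = 246.986 kN.
I_c = b·h³/12 = 4.95 × 0.71³/12 = 0.147638 m⁴.
Centre of pressure: y_p = y_c + I_c/(y_c·A) = 7.215 + 0.147638/(7.215 × 3.5145) = 7.215 + 0.00582235 = 7.22082 m along the plane.
The resultant acts 0.355 + 0.00582235 = 0.360822 m (along the plate) below the hinge at the top edge, so the moment about the hinge is M = F × 0.360822 = 246.986 × 0.360822 = 89.118 kN·m.

M ≈ 89.12 kN·m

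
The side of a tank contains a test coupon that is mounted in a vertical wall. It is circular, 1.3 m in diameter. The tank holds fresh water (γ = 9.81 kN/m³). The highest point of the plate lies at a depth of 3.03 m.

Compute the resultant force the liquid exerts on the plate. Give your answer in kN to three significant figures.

γ = 9.81 kN/m³.
The centroid is at the centre, 0.65 m below the top of the plate, so the centroid depth is h_c = 3.03 + 0.65 = 3.68 m.
A = π(0.65)² = 1.32732 m².
Resultant F = γ·h_c·A = 9.81 × 3.68 × 1.32732 = 47.9173 kN.

F ≈ 47.9 kN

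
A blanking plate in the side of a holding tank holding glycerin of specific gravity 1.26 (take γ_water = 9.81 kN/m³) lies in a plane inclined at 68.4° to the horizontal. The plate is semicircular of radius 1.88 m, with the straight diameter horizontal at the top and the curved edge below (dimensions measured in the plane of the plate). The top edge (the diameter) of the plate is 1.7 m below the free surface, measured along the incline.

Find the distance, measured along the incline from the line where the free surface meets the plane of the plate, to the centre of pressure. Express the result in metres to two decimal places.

y_p = 2.60 m

γ = 1.26 × 9.81 = 12.3606 kN/m³.
Let θ = 68.4° be the plate's angle to the horizontal; measure y along the incline from where the plane meets the free surface. Vertical depth h = y·sinθ with sinθ = 0.929776.
The centroid of a semicircle lies 4r/(3π) = 0.797897 m from the diameter, here below the top edge, so y_c = 1.7 + 0.797897 = 2.4979 m and h_c = 2.4979 × 0.929776 = 2.32249 m.
A = πr²/2 = π × 1.88²/2 = 5.55182 m².
Resultant F = γ·h_c·A = 12.3606 × 2.32249 × 5.55182 = 159.378 kN.
I_c = (π/8 − 8/(9π))·r⁴ = 0.109757 × 1.88⁴ = 1.37108 m⁴.
Centre of pressure: y_p = y_c + I_c/(y_c·A) = 2.4979 + 1.37108/(2.4979 × 5.55182) = 2.4979 + 0.0988672 = 2.59677 m along the plane.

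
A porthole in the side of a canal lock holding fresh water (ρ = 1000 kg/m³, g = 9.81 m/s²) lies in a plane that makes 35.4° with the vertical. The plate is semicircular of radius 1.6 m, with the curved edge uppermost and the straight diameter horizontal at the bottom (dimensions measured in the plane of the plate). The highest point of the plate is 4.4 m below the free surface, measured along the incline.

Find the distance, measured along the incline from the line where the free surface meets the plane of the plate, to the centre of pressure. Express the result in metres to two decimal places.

y_p = 5.35 m

γ = ρg = 1000 × 9.81 = 9810 N/m³ = 9.81 kN/m³.
The plate makes 35.4° with the vertical, i.e. θ = 90° − 35.4° = 54.6° to the horizontal. Measuring y along the incline from the free-surface line, vertical depth h = y·sinθ with sinθ = 0.815128.
The centroid lies 4r/(3π) = 0.679061 m above the diameter, so r − 4r/(3π) = 1.6 − 0.679061 = 0.920939 m below the topmost point, so y_c = 4.4 + 0.920939 = 5.32094 m and h_c = 5.32094 × 0.815128 = 4.33725 m.
A = πr²/2 = π × 1.6²/2 = 4.02124 m².
Resultant F = γ·h_c·A = 9.81 × 4.33725 × 4.02124 = 171.097 kN.
I_c = (π/8 − 8/(9π))·r⁴ = 0.109757 × 1.6⁴ = 0.719303 m⁴.
Centre of pressure: y_p = y_c + I_c/(y_c·A) = 5.32094 + 0.719303/(5.32094 × 4.02124) = 5.32094 + 0.0336174 = 5.35456 m along the plane.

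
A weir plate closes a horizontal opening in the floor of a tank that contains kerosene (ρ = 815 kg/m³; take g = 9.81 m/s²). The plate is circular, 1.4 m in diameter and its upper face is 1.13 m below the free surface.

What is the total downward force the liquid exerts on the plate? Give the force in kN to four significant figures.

F ≈ 13.91 kN

γ = ρg = 815 × 9.81 / 1000 = 7.99515 kN/m³.
The plate is horizontal, so pressure is uniform at p = γ·h = 7.99515 × 1.13 = 9.03452 kN/m².
A = π(0.7)² = 1.53938 m².
F = p·A = 9.03452 × 1.53938 = 13.9076 kN.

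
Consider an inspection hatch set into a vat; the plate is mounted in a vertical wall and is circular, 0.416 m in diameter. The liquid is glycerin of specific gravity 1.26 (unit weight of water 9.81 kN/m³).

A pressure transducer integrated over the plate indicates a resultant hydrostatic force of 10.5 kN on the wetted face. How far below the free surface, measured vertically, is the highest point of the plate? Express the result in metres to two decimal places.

d_top ≈ 6.04 m

γ = 1.26 × 9.81 = 12.3606 kN/m³.
A = π(0.208)² = 0.135918 m².
From F = γ·h_c·A, the centroid depth is h_c = 10.5/(12.3606 × 0.135918) = 6.2499 m.
The centroid is at the centre, 0.208 m below the top of the plate, so the highest point sits at h_top = 6.2499 − 0.208 = 6.0419 m below the surface.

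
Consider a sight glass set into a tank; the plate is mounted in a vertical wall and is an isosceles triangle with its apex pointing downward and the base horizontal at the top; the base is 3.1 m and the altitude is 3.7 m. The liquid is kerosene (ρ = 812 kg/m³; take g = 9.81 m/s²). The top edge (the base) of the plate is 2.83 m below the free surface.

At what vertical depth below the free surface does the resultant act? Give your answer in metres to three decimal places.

γ = ρg = 812 × 9.81 / 1000 = 7.96572 kN/m³.
With the apex down, the centroid sits h/3 = 3.7/3 = 1.23333 m below the base (the top edge), so the centroid depth is h_c = 2.83 + 1.23333 = 4.06333 m.
A = ½ × 3.1 × 3.7 = 5.735 m².
Resultant F = γ·h_c·A = 7.96572 × 4.06333 × 5.735 = 185.627 kN.
I_c = b·h³/36 = 3.1 × 3.7³/36 = 4.36179 m⁴.
Centre of pressure: y_p = y_c + I_c/(y_c·A) = 4.06333 + 4.36179/(4.06333 × 5.735) = 4.06333 + 0.187176 = 4.25051 m along the plane.

h_p = 4.251 m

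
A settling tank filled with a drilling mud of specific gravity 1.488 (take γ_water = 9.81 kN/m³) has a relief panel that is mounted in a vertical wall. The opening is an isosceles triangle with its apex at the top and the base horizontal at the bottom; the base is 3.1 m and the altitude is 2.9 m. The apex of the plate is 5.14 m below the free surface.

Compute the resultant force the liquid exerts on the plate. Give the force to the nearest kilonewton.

γ = 1.488 × 9.81 = 14.59728 kN/m³.
With the apex up, the centroid sits 2h/3 = 2 × 2.9/3 = 1.93333 m below the apex, so the centroid depth is h_c = 5.14 + 1.93333 = 7.07333 m.
A = ½ × 3.1 × 2.9 = 4.495 m².
Resultant F = γ·h_c·A = 14.59728 × 7.07333 × 4.495 = 464.115 kN.

F ≈ 464 kN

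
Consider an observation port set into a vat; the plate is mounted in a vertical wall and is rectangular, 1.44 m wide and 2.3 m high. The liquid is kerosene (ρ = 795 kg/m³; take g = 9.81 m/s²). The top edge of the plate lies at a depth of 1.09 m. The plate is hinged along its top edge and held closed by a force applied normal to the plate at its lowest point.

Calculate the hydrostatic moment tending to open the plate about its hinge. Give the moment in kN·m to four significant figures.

M ≈ 77.93 kN·m

γ = ρg = 795 × 9.81 / 1000 = 7.79895 kN/m³.
The centroid lies 2.3/2 = 1.15 m below the top edge, so the centroid depth is h_c = 1.09 + 1.15 = 2.24 m.
A = 1.44 × 2.3 = 3.312 m².
Resultant F = γ·h_c·A = 7.79895 × 2.24 × 3.312 = 57.8595 kN.
I_c = b·h³/12 = 1.44 × 2.3³/12 = 1.46004 m⁴.
Centre of pressure: y_p = y_c + I_c/(y_c·A) = 2.24 + 1.46004/(2.24 × 3.312) = 2.24 + 0.196801 = 2.4368 m along the plane.
The resultant acts 1.15 + 0.196801 = 1.3468 m (along the plate) below the hinge at the top edge, so the moment about the hinge is M = F × 1.3468 = 57.8595 × 1.3468 = 77.9252 kN·m.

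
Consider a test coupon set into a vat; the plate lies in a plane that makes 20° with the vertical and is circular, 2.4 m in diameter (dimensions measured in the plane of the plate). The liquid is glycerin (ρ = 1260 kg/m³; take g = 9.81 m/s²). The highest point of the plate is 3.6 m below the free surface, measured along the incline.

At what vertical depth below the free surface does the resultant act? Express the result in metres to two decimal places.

h_p = 4.58 m

γ = ρg = 1260 × 9.81 / 1000 = 12.3606 kN/m³.
The plate makes 20° with the vertical, i.e. θ = 90° − 20° = 70° to the horizontal. Measuring y along the incline from the free-surface line, vertical depth h = y·sinθ with sinθ = 0.939693.
The centroid is at the centre, 1.2 m below the top of the plate, so y_c = 3.6 + 1.2 = 4.8 m and h_c = 4.8 × 0.939693 = 4.51053 m.
A = π(1.2)² = 4.52389 m².
Resultant F = γ·h_c·A = 12.3606 × 4.51053 × 4.52389 = 252.22 kN.
I_c = πr⁴/4 = π × 1.2⁴/4 = 1.6286 m⁴.
Centre of pressure: y_p = y_c + I_c/(y_c·A) = 4.8 + 1.6286/(4.8 × 4.52389) = 4.8 + 0.075 = 4.875 m along the plane.
Vertically, h_p = y_p·sinθ = 4.875 × 0.939693 = 4.581 m.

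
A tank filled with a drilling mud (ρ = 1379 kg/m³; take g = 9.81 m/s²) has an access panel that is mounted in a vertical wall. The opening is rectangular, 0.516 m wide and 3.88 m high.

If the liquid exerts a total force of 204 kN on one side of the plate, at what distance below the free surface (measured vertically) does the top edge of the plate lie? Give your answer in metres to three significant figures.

d_top ≈ 5.59 m

γ = ρg = 1379 × 9.81 / 1000 = 13.52799 kN/m³.
A = 0.516 × 3.88 = 2.00208 m².
From F = γ·h_c·A, the centroid depth is h_c = 204/(13.52799 × 2.00208) = 7.53209 m.
The centroid lies 3.88/2 = 1.94 m below the top edge, so the top edge sits at h_top = 7.53209 − 1.94 = 5.59209 m below the surface.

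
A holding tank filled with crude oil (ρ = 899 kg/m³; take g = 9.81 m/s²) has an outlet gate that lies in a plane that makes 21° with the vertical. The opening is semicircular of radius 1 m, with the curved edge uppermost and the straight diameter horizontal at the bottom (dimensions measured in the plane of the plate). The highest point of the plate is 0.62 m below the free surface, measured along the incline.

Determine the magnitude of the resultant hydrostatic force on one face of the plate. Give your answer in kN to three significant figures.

F ≈ 15.5 kN

γ = ρg = 899 × 9.81 / 1000 = 8.81919 kN/m³.
The plate makes 21° with the vertical, i.e. θ = 90° − 21° = 69° to the horizontal. Measuring y along the incline from the free-surface line, vertical depth h = y·sinθ with sinθ = 0.933580.
The centroid lies 4r/(3π) = 0.424413 m above the diameter, so r − 4r/(3π) = 1 − 0.424413 = 0.575587 m below the topmost point, so y_c = 0.62 + 0.575587 = 1.19559 m and h_c = 1.19559 × 0.933580 = 1.11618 m.
A = πr²/2 = π × 1²/2 = 1.5708 m².
Resultant F = γ·h_c·A = 8.81919 × 1.11618 × 1.5708 = 15.4626 kN.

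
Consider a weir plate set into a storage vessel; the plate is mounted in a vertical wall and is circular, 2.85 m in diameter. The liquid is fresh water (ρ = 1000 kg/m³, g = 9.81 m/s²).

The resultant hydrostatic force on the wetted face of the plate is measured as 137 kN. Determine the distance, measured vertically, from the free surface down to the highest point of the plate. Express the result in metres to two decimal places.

γ = ρg = 1000 × 9.81 = 9810 N/m³ = 9.81 kN/m³.
A = π(1.425)² = 6.3794 m².
From F = γ·h_c·A, the centroid depth is h_c = 137/(9.81 × 6.3794) = 2.18913 m.
The centroid is at the centre, 1.425 m below the top of the plate, so the highest point sits at h_top = 2.18913 − 1.425 = 0.76413 m below the surface.

d_top ≈ 0.76 m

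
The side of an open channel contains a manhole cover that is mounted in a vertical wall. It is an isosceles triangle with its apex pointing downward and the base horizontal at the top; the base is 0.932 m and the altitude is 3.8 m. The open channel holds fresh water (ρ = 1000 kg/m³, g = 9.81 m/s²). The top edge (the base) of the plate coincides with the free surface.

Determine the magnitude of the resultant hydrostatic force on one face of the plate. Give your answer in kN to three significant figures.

γ = ρg = 1000 × 9.81 = 9810 N/m³ = 9.81 kN/m³.
With the apex down, the centroid sits h/3 = 3.8/3 = 1.26667 m below the base (the top edge), so the centroid depth is h_c = 1.26667 m.
A = ½ × 0.932 × 3.8 = 1.7708 m².
Resultant F = γ·h_c·A = 9.81 × 1.26667 × 1.7708 = 22.004 kN.

F ≈ 22.0 kN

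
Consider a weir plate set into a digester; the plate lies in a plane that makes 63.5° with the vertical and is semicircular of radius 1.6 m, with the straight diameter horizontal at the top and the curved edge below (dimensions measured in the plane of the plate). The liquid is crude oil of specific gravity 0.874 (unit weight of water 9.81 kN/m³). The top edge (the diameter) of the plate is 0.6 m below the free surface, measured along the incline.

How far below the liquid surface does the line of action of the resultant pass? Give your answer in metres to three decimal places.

γ = 0.874 × 9.81 = 8.57394 kN/m³.
The plate makes 63.5° with the vertical, i.e. θ = 90° − 63.5° = 26.5° to the horizontal. Measuring y along the incline from the free-surface line, vertical depth h = y·sinθ with sinθ = 0.446198.
The centroid of a semicircle lies 4r/(3π) = 0.679061 m from the diameter, here below the top edge, so y_c = 0.6 + 0.679061 = 1.27906 m and h_c = 1.27906 × 0.446198 = 0.570714 m.
A = πr²/2 = π × 1.6²/2 = 4.02124 m².
Resultant F = γ·h_c·A = 8.57394 × 0.570714 × 4.02124 = 19.677 kN.
I_c = (π/8 − 8/(9π))·r⁴ = 0.109757 × 1.6⁴ = 0.719303 m⁴.
Centre of pressure: y_p = y_c + I_c/(y_c·A) = 1.27906 + 0.719303/(1.27906 × 4.02124) = 1.27906 + 0.13985 = 1.41891 m along the plane.
Vertically, h_p = y_p·sinθ = 1.41891 × 0.446198 = 0.633115 m.

h_p = 0.633 m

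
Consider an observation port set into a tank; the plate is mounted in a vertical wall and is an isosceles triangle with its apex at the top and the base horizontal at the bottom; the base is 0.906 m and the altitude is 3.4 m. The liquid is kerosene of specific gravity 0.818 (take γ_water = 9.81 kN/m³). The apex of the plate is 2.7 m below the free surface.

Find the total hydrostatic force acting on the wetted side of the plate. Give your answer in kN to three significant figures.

γ = 0.818 × 9.81 = 8.02458 kN/m³.
With the apex up, the centroid sits 2h/3 = 2 × 3.4/3 = 2.26667 m below the apex, so the centroid depth is h_c = 2.7 + 2.26667 = 4.96667 m.
A = ½ × 0.906 × 3.4 = 1.5402 m².
Resultant F = γ·h_c·A = 8.02458 × 4.96667 × 1.5402 = 61.3853 kN.

F ≈ 61.4 kN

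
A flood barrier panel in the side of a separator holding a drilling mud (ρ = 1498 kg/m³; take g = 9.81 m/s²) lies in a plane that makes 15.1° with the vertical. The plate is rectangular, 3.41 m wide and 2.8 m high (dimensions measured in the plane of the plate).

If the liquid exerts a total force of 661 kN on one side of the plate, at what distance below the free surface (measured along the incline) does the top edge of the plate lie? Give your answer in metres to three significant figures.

γ = ρg = 1498 × 9.81 / 1000 = 14.69538 kN/m³.
A = 3.41 × 2.8 = 9.548 m².
From F = γ·h_c·A, the centroid depth is h_c = 661/(14.69538 × 9.548) = 4.71095 m.
The plate makes 15.1° with the vertical, i.e. θ = 90° − 15.1° = 74.9° to the horizontal. Measuring y along the incline from the free-surface line, vertical depth h = y·sinθ with sinθ = 0.965473.
Along the incline, y_c = h_c/sinθ = 4.71095/0.965473 = 4.87942 m.
The centroid lies 2.8/2 = 1.4 m below the top edge, so the top edge sits at y_top = 4.87942 − 1.4 = 3.47942 m along the incline.

y_top ≈ 3.48 m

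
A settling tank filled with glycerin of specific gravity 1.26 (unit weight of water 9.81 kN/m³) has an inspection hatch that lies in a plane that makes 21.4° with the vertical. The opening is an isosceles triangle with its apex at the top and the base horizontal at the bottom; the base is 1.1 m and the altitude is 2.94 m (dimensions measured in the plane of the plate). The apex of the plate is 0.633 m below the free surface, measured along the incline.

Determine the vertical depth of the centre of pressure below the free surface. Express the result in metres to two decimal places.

h_p = 2.59 m

γ = 1.26 × 9.81 = 12.3606 kN/m³.
The plate makes 21.4° with the vertical, i.e. θ = 90° − 21.4° = 68.6° to the horizontal. Measuring y along the incline from the free-surface line, vertical depth h = y·sinθ with sinθ = 0.931056.
With the apex up, the centroid sits 2h/3 = 2 × 2.94/3 = 1.96 m below the apex, so y_c = 0.633 + 1.96 = 2.593 m and h_c = 2.593 × 0.931056 = 2.41423 m.
A = ½ × 1.1 × 2.94 = 1.617 m².
Resultant F = γ·h_c·A = 12.3606 × 2.41423 × 1.617 = 48.2534 kN.
I_c = b·h³/36 = 1.1 × 2.94³/36 = 0.776483 m⁴.
Centre of pressure: y_p = y_c + I_c/(y_c·A) = 2.593 + 0.776483/(2.593 × 1.617) = 2.593 + 0.185191 = 2.77819 m along the plane.
Vertically, h_p = y_p·sinθ = 2.77819 × 0.931056 = 2.58665 m.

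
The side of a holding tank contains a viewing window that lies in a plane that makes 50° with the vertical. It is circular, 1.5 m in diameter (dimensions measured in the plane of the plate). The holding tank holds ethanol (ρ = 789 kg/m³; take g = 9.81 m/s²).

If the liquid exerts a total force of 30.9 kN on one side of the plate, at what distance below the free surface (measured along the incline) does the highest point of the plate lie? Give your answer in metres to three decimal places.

y_top ≈ 2.765 m

γ = ρg = 789 × 9.81 / 1000 = 7.74009 kN/m³.
A = π(0.75)² = 1.76715 m².
From F = γ·h_c·A, the centroid depth is h_c = 30.9/(7.74009 × 1.76715) = 2.25912 m.
The plate makes 50° with the vertical, i.e. θ = 90° − 50° = 40° to the horizontal. Measuring y along the incline from the free-surface line, vertical depth h = y·sinθ with sinθ = 0.642788.
Along the incline, y_c = h_c/sinθ = 2.25912/0.642788 = 3.51456 m.
The centroid is at the centre, 0.75 m below the top of the plate, so the highest point sits at y_top = 3.51456 − 0.75 = 2.76456 m along the incline.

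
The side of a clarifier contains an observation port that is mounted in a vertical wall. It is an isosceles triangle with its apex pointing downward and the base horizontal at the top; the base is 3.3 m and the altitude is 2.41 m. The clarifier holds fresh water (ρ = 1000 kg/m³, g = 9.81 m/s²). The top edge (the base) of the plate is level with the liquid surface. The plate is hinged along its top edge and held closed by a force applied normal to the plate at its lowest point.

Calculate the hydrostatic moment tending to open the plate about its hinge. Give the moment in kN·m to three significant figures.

M ≈ 37.8 kN·m

γ = ρg = 1000 × 9.81 = 9810 N/m³ = 9.81 kN/m³.
With the apex down, the centroid sits h/3 = 2.41/3 = 0.803333 m below the base (the top edge), so the centroid depth is h_c = 0.803333 m.
A = ½ × 3.3 × 2.41 = 3.9765 m².
Resultant F = γ·h_c·A = 9.81 × 0.803333 × 3.9765 = 31.3376 kN.
I_c = b·h³/36 = 3.3 × 2.41³/36 = 1.28311 m⁴.
Centre of pressure: y_p = y_c + I_c/(y_c·A) = 0.803333 + 1.28311/(0.803333 × 3.9765) = 0.803333 + 0.401668 = 1.205 m along the plane.
The resultant acts 0.803333 + 0.401668 = 1.205 m (along the plate) below the hinge at the top edge, so the moment about the hinge is M = F × 1.205 = 31.3376 × 1.205 = 37.7618 kN·m.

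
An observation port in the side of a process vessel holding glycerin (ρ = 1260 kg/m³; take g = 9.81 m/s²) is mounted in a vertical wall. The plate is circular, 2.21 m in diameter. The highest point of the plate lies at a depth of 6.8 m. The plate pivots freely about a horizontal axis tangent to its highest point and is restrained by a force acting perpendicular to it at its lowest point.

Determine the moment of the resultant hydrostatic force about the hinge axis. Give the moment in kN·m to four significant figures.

γ = ρg = 1260 × 9.81 / 1000 = 12.3606 kN/m³.
The centroid is at the centre, 1.105 m below the top of the plate, so the centroid depth is h_c = 6.8 + 1.105 = 7.905 m.
A = π(1.105)² = 3.83596 m².
Resultant F = γ·h_c·A = 12.3606 × 7.905 × 3.83596 = 374.814 kN.
I_c = πr⁴/4 = π × 1.105⁴/4 = 1.17095 m⁴.
Centre of pressure: y_p = y_c + I_c/(y_c·A) = 7.905 + 1.17095/(7.905 × 3.83596) = 7.905 + 0.0386156 = 7.94362 m along the plane.
The resultant acts 1.105 + 0.0386156 = 1.14362 m (along the plate) below the hinge at the top edge, so the moment about the hinge is M = F × 1.14362 = 374.814 × 1.14362 = 428.645 kN·m.

M ≈ 428.6 kN·m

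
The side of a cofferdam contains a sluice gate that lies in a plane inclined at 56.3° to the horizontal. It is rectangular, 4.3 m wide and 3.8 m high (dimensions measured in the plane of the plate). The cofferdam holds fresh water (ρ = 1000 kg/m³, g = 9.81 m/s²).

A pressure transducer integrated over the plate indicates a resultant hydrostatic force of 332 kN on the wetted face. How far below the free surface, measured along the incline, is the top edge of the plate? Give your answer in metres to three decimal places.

y_top ≈ 0.590 m

γ = ρg = 1000 × 9.81 = 9810 N/m³ = 9.81 kN/m³.
A = 4.3 × 3.8 = 16.34 m².
From F = γ·h_c·A, the centroid depth is h_c = 332/(9.81 × 16.34) = 2.07118 m.
Let θ = 56.3° be the plate's angle to the horizontal; measure y along the incline from where the plane meets the free surface. Vertical depth h = y·sinθ with sinθ = 0.831954.
Along the incline, y_c = h_c/sinθ = 2.07118/0.831954 = 2.48954 m.
The centroid lies 3.8/2 = 1.9 m below the top edge, so the top edge sits at y_top = 2.48954 − 1.9 = 0.58954 m along the incline.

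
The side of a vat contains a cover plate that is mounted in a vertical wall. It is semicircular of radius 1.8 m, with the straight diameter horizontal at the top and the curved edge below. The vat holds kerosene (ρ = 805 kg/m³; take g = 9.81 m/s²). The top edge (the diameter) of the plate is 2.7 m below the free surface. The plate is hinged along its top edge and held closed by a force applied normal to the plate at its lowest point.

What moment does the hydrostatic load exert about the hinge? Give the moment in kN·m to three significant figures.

M ≈ 115 kN·m

γ = ρg = 805 × 9.81 / 1000 = 7.89705 kN/m³.
The centroid of a semicircle lies 4r/(3π) = 0.763944 m from the diameter, here below the top edge, so the centroid depth is h_c = 2.7 + 0.763944 = 3.46394 m.
A = πr²/2 = π × 1.8²/2 = 5.08938 m².
Resultant F = γ·h_c·A = 7.89705 × 3.46394 × 5.08938 = 139.22 kN.
I_c = (π/8 − 8/(9π))·r⁴ = 0.109757 × 1.8⁴ = 1.15219 m⁴.
Centre of pressure: y_p = y_c + I_c/(y_c·A) = 3.46394 + 1.15219/(3.46394 × 5.08938) = 3.46394 + 0.0653565 = 3.5293 m along the plane.
The resultant acts 0.763944 + 0.0653565 = 0.8293 m (along the plate) below the hinge at the top edge, so the moment about the hinge is M = F × 0.8293 = 139.22 × 0.8293 = 115.455 kN·m.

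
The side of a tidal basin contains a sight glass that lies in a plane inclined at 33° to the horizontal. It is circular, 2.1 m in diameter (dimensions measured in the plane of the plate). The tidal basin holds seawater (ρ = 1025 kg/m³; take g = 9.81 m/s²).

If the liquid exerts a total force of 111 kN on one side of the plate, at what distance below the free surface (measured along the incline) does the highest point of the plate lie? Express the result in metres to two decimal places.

γ = ρg = 1025 × 9.81 / 1000 = 10.05525 kN/m³.
A = π(1.05)² = 3.46361 m².
From F = γ·h_c·A, the centroid depth is h_c = 111/(10.05525 × 3.46361) = 3.18714 m.
Let θ = 33° be the plate's angle to the horizontal; measure y along the incline from where the plane meets the free surface. Vertical depth h = y·sinθ with sinθ = 0.544639.
Along the incline, y_c = h_c/sinθ = 3.18714/0.544639 = 5.85184 m.
The centroid is at the centre, 1.05 m below the top of the plate, so the highest point sits at y_top = 5.85184 − 1.05 = 4.80184 m along the incline.

y_top ≈ 4.80 m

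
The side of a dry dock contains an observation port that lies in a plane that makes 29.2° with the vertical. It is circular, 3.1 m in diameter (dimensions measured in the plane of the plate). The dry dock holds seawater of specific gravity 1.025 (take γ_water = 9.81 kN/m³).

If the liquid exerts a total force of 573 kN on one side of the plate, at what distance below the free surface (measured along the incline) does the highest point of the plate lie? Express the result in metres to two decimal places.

γ = 1.025 × 9.81 = 10.05525 kN/m³.
A = π(1.55)² = 7.54768 m².
From F = γ·h_c·A, the centroid depth is h_c = 573/(10.05525 × 7.54768) = 7.55002 m.
The plate makes 29.2° with the vertical, i.e. θ = 90° − 29.2° = 60.8° to the horizontal. Measuring y along the incline from the free-surface line, vertical depth h = y·sinθ with sinθ = 0.872922.
Along the incline, y_c = h_c/sinθ = 7.55002/0.872922 = 8.64913 m.
The centroid is at the centre, 1.55 m below the top of the plate, so the highest point sits at y_top = 8.64913 − 1.55 = 7.09913 m along the incline.

y_top ≈ 7.10 m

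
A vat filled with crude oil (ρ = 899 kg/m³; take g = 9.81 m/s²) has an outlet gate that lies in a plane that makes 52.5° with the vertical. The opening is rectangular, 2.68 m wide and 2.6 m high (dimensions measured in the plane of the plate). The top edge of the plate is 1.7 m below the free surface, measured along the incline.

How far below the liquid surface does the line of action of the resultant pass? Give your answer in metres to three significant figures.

γ = ρg = 899 × 9.81 / 1000 = 8.81919 kN/m³.
The plate makes 52.5° with the vertical, i.e. θ = 90° − 52.5° = 37.5° to the horizontal. Measuring y along the incline from the free-surface line, vertical depth h = y·sinθ with sinθ = 0.608761.
The centroid lies 2.6/2 = 1.3 m below the top edge, so y_c = 1.7 + 1.3 = 3 m and h_c = 3 × 0.608761 = 1.82628 m.
A = 2.68 × 2.6 = 6.968 m².
Resultant F = γ·h_c·A = 8.81919 × 1.82628 × 6.968 = 112.229 kN.
I_c = b·h³/12 = 2.68 × 2.6³/12 = 3.92531 m⁴.
Centre of pressure: y_p = y_c + I_c/(y_c·A) = 3 + 3.92531/(3 × 6.968) = 3 + 0.187778 = 3.18778 m along the plane.
Vertically, h_p = y_p·sinθ = 3.18778 × 0.608761 = 1.9406 m.

h_p = 1.94 m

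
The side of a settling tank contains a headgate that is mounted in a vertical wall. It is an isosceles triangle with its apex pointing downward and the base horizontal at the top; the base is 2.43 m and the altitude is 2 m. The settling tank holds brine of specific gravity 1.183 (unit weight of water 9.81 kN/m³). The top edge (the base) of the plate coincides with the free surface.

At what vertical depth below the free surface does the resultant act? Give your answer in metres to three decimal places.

h_p = 1.000 m

γ = 1.183 × 9.81 = 11.60523 kN/m³.
With the apex down, the centroid sits h/3 = 2/3 = 0.666667 m below the base (the top edge), so the centroid depth is h_c = 0.666667 m.
A = ½ × 2.43 × 2 = 2.43 m².
Resultant F = γ·h_c·A = 11.60523 × 0.666667 × 2.43 = 18.8005 kN.
I_c = b·h³/36 = 2.43 × 2³/36 = 0.54 m⁴.
Centre of pressure: y_p = y_c + I_c/(y_c·A) = 0.666667 + 0.54/(0.666667 × 2.43) = 0.666667 + 0.333333 = 1 m along the plane.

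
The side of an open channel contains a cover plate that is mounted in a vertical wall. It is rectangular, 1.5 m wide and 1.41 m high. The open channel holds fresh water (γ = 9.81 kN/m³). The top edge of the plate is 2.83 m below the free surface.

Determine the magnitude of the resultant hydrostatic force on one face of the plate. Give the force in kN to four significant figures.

γ = 9.81 kN/m³.
The centroid lies 1.41/2 = 0.705 m below the top edge, so the centroid depth is h_c = 2.83 + 0.705 = 3.535 m.
A = 1.5 × 1.41 = 2.115 m².
Resultant F = γ·h_c·A = 9.81 × 3.535 × 2.115 = 73.3447 kN.

F ≈ 73.34 kN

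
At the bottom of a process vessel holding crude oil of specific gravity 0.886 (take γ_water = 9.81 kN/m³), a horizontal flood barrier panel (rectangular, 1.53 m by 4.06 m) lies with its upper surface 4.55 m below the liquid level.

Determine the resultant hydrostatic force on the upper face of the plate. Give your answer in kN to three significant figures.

F ≈ 246 kN

γ = 0.886 × 9.81 = 8.69166 kN/m³.
The plate is horizontal, so pressure is uniform at p = γ·h = 8.69166 × 4.55 = 39.5471 kN/m².
A = 1.53 × 4.06 = 6.2118 m².
F = p·A = 39.5471 × 6.2118 = 245.659 kN.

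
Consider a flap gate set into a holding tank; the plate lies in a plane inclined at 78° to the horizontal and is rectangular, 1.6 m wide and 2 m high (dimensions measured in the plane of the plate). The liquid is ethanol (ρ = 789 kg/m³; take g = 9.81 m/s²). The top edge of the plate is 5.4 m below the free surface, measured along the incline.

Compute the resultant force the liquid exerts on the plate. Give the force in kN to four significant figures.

γ = ρg = 789 × 9.81 / 1000 = 7.74009 kN/m³.
Let θ = 78° be the plate's angle to the horizontal; measure y along the incline from where the plane meets the free surface. Vertical depth h = y·sinθ with sinθ = 0.978148.
The centroid lies 2/2 = 1 m below the top edge, so y_c = 5.4 + 1 = 6.4 m and h_c = 6.4 × 0.978148 = 6.26015 m.
A = 1.6 × 2 = 3.2 m².
Resultant F = γ·h_c·A = 7.74009 × 6.26015 × 3.2 = 155.053 kN.

F ≈ 155.1 kN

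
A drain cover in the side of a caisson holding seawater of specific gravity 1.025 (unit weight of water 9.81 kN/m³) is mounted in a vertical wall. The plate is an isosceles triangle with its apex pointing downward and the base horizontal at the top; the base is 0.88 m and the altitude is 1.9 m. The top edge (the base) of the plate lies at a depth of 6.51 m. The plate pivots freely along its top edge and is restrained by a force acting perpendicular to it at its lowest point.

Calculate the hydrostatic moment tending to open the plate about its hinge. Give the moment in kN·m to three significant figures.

γ = 1.025 × 9.81 = 10.05525 kN/m³.
With the apex down, the centroid sits h/3 = 1.9/3 = 0.633333 m below the base (the top edge), so the centroid depth is h_c = 6.51 + 0.633333 = 7.14333 m.
A = ½ × 0.88 × 1.9 = 0.836 m².
Resultant F = γ·h_c·A = 10.05525 × 7.14333 × 0.836 = 60.0482 kN.
I_c = b·h³/36 = 0.88 × 1.9³/36 = 0.167664 m⁴.
Centre of pressure: y_p = y_c + I_c/(y_c·A) = 7.14333 + 0.167664/(7.14333 × 0.836) = 7.14333 + 0.0280758 = 7.17141 m along the plane.
The resultant acts 0.633333 + 0.0280758 = 0.661409 m (along the plate) below the hinge at the top edge, so the moment about the hinge is M = F × 0.661409 = 60.0482 × 0.661409 = 39.7164 kN·m.

M ≈ 39.7 kN·m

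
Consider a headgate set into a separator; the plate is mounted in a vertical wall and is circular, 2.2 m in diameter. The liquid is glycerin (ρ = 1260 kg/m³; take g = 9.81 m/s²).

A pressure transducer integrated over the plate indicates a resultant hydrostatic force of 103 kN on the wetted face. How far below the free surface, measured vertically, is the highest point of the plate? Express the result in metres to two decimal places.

d_top ≈ 1.09 m

γ = ρg = 1260 × 9.81 / 1000 = 12.3606 kN/m³.
A = π(1.1)² = 3.80133 m².
From F = γ·h_c·A, the centroid depth is h_c = 103/(12.3606 × 3.80133) = 2.19211 m.
The centroid is at the centre, 1.1 m below the top of the plate, so the highest point sits at h_top = 2.19211 − 1.1 = 1.09211 m below the surface.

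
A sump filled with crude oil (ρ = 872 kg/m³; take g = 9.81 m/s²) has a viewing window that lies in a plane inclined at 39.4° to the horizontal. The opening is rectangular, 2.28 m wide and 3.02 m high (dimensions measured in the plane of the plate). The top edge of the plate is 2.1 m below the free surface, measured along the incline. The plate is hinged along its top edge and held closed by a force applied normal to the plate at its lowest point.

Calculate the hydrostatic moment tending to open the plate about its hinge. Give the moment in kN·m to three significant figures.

γ = ρg = 872 × 9.81 / 1000 = 8.55432 kN/m³.
Let θ = 39.4° be the plate's angle to the horizontal; measure y along the incline from where the plane meets the free surface. Vertical depth h = y·sinθ with sinθ = 0.634731.
The centroid lies 3.02/2 = 1.51 m below the top edge, so y_c = 2.1 + 1.51 = 3.61 m and h_c = 3.61 × 0.634731 = 2.29138 m.
A = 2.28 × 3.02 = 6.8856 m².
Resultant F = γ·h_c·A = 8.55432 × 2.29138 × 6.8856 = 134.966 kN.
I_c = b·h³/12 = 2.28 × 3.02³/12 = 5.23329 m⁴.
Centre of pressure: y_p = y_c + I_c/(y_c·A) = 3.61 + 5.23329/(3.61 × 6.8856) = 3.61 + 0.210536 = 3.82054 m along the plane.
The resultant acts 1.51 + 0.210536 = 1.72054 m (along the plate) below the hinge at the top edge, so the moment about the hinge is M = F × 1.72054 = 134.966 × 1.72054 = 232.214 kN·m.

M ≈ 232 kN·m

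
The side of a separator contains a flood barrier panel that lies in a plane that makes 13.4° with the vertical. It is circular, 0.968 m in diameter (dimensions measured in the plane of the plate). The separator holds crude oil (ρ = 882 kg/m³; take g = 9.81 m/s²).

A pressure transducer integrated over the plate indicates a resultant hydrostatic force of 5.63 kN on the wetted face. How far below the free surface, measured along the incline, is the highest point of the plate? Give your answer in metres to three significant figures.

γ = ρg = 882 × 9.81 / 1000 = 8.65242 kN/m³.
A = π(0.484)² = 0.735937 m².
From F = γ·h_c·A, the centroid depth is h_c = 5.63/(8.65242 × 0.735937) = 0.884159 m.
The plate makes 13.4° with the vertical, i.e. θ = 90° − 13.4° = 76.6° to the horizontal. Measuring y along the incline from the free-surface line, vertical depth h = y·sinθ with sinθ = 0.972776.
Along the incline, y_c = h_c/sinθ = 0.884159/0.972776 = 0.908903 m.
The centroid is at the centre, 0.484 m below the top of the plate, so the highest point sits at y_top = 0.908903 − 0.484 = 0.424903 m along the incline.

y_top ≈ 0.425 m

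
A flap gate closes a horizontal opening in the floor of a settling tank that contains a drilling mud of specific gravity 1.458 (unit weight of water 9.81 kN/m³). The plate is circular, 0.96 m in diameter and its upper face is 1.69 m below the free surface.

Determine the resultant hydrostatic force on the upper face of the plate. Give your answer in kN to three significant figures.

F ≈ 17.5 kN

γ = 1.458 × 9.81 = 14.30298 kN/m³.
The plate is horizontal, so pressure is uniform at p = γ·h = 14.30298 × 1.69 = 24.172 kN/m².
A = π(0.48)² = 0.723823 m².
F = p·A = 24.172 × 0.723823 = 17.4962 kN.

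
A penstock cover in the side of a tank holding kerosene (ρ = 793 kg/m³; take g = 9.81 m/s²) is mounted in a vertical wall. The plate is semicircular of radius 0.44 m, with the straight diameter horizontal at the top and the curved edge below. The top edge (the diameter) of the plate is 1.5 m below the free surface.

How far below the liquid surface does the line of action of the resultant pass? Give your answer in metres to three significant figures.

h_p = 1.69 m

γ = ρg = 793 × 9.81 / 1000 = 7.77933 kN/m³.
The centroid of a semicircle lies 4r/(3π) = 0.186742 m from the diameter, here below the top edge, so the centroid depth is h_c = 1.5 + 0.186742 = 1.68674 m.
A = πr²/2 = π × 0.44²/2 = 0.304106 m².
Resultant F = γ·h_c·A = 7.77933 × 1.68674 × 0.304106 = 3.99039 kN.
I_c = (π/8 − 8/(9π))·r⁴ = 0.109757 × 0.44⁴ = 0.0041138 m⁴.
Centre of pressure: y_p = y_c + I_c/(y_c·A) = 1.68674 + 0.0041138/(1.68674 × 0.304106) = 1.68674 + 0.00801992 = 1.69476 m along the plane.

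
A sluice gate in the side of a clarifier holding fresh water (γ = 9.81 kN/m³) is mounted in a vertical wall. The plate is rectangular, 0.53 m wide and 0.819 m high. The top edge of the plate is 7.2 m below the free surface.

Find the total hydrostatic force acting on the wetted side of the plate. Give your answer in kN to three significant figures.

F ≈ 32.4 kN

γ = 9.81 kN/m³.
The centroid lies 0.819/2 = 0.4095 m below the top edge, so the centroid depth is h_c = 7.2 + 0.4095 = 7.6095 m.
A = 0.53 × 0.819 = 0.43407 m².
Resultant F = γ·h_c·A = 9.81 × 7.6095 × 0.43407 = 32.403 kN.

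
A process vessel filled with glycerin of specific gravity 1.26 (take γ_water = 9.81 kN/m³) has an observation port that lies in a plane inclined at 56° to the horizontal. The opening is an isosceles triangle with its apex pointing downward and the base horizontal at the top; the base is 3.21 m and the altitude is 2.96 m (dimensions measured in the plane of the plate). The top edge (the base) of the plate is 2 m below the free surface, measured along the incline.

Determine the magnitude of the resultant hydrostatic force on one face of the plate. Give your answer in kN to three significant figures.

F ≈ 145 kN

γ = 1.26 × 9.81 = 12.3606 kN/m³.
Let θ = 56° be the plate's angle to the horizontal; measure y along the incline from where the plane meets the free surface. Vertical depth h = y·sinθ with sinθ = 0.829038.
With the apex down, the centroid sits h/3 = 2.96/3 = 0.986667 m below the base (the top edge), so y_c = 2 + 0.986667 = 2.98667 m and h_c = 2.98667 × 0.829038 = 2.47606 m.
A = ½ × 3.21 × 2.96 = 4.7508 m².
Resultant F = γ·h_c·A = 12.3606 × 2.47606 × 4.7508 = 145.401 kN.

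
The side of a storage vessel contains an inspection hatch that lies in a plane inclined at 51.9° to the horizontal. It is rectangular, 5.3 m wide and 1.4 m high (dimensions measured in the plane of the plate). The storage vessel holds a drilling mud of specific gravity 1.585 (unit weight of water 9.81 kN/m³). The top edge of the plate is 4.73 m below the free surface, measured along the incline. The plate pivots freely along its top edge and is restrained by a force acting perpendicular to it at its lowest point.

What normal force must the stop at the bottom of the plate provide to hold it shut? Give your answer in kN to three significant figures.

γ = 1.585 × 9.81 = 15.54885 kN/m³.
Let θ = 51.9° be the plate's angle to the horizontal; measure y along the incline from where the plane meets the free surface. Vertical depth h = y·sinθ with sinθ = 0.786935.
The centroid lies 1.4/2 = 0.7 m below the top edge, so y_c = 4.73 + 0.7 = 5.43 m and h_c = 5.43 × 0.786935 = 4.27306 m.
A = 5.3 × 1.4 = 7.42 m².
Resultant F = γ·h_c·A = 15.54885 × 4.27306 × 7.42 = 492.993 kN.
I_c = b·h³/12 = 5.3 × 1.4³/12 = 1.21193 m⁴.
Centre of pressure: y_p = y_c + I_c/(y_c·A) = 5.43 + 1.21193/(5.43 × 7.42) = 5.43 + 0.0300797 = 5.46008 m along the plane.
The resultant acts 0.7 + 0.0300797 = 0.73008 m (along the plate) below the hinge at the top edge, so the moment about the hinge is M = F × 0.73008 = 492.993 × 0.73008 = 359.924 kN·m.
A normal force at the bottom, 1.4 m from the hinge, must supply this moment: P = 359.924/1.4 = 257.089 kN.

P ≈ 257 kN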